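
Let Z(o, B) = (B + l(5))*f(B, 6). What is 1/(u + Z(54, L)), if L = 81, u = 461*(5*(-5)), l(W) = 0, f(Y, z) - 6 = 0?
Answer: -1/11039 ≈ -9.0588e-5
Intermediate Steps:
f(Y, z) = 6 (f(Y, z) = 6 + 0 = 6)
u = -11525 (u = 461*(-25) = -11525)
Z(o, B) = 6*B (Z(o, B) = (B + 0)*6 = B*6 = 6*B)
1/(u + Z(54, L)) = 1/(-11525 + 6*81) = 1/(-11525 + 486) = 1/(-11039) = -1/11039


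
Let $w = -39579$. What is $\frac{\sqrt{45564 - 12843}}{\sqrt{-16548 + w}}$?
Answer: $- \frac{i \sqrt{204059063}}{18709} \approx - 0.76353 i$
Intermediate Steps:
$\frac{\sqrt{45564 - 12843}}{\sqrt{-16548 + w}} = \frac{\sqrt{45564 - 12843}}{\sqrt{-16548 - 39579}} = \frac{\sqrt{32721}}{\sqrt{-56127}} = \frac{\sqrt{32721}}{i \sqrt{56127}} = \sqrt{32721} \left(- \frac{i \sqrt{56127}}{56127}\right) = - \frac{i \sqrt{204059063}}{18709}$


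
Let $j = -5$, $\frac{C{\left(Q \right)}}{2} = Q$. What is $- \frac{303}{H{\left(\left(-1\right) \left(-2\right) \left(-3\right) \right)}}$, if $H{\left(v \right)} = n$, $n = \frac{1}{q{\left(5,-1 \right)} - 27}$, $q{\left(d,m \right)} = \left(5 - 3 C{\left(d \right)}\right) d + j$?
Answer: $47571$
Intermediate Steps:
$C{\left(Q \right)} = 2 Q$
$q{\left(d,m \right)} = -5 + d \left(5 - 6 d\right)$ ($q{\left(d,m \right)} = \left(5 - 3 \cdot 2 d\right) d - 5 = \left(5 - 6 d\right) d - 5 = d \left(5 - 6 d\right) - 5 = -5 + d \left(5 - 6 d\right)$)
$n = - \frac{1}{157}$ ($n = \frac{1}{\left(-5 - 6 \cdot 5^{2} + 5 \cdot 5\right) - 27} = \frac{1}{\left(-5 - 150 + 25\right) - 27} = \frac{1}{-130 - 27} = \frac{1}{-157} = - \frac{1}{157} \approx -0.0063694$)
$H{\left(v \right)} = - \frac{1}{157}$
$- \frac{303}{H{\left(\left(-1\right) \left(-2\right) \left(-3\right) \right)}} = - \frac{303}{- \frac{1}{157}} = \left(-303\right) \left(-157\right) = 47571$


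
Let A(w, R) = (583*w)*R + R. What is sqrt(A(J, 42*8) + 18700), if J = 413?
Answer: 2*sqrt(20230195) ≈ 8995.6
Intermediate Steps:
A(w, R) = R + 583*R*w (A(w, R) = 583*R*w + R = R + 583*R*w)
sqrt(A(J, 42*8) + 18700) = sqrt((42*8)*(1 + 583*413) + 18700) = sqrt(336*(1 + 240779) + 18700) = sqrt(336*240780 + 18700) = sqrt(80902080 + 18700) = sqrt(80920780) = 2*sqrt(20230195)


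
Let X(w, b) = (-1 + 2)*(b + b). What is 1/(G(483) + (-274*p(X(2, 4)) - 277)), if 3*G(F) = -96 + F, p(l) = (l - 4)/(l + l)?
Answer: -2/433 ≈ -0.0046189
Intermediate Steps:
X(w, b) = 2*b (X(w, b) = 1*(2*b) = 2*b)
p(l) = (-4 + l)/(2*l) (p(l) = (-4 + l)/((2*l)) = (-4 + l)*(1/(2*l)) = (-4 + l)/(2*l))
G(F) = -32 + F/3 (G(F) = (-96 + F)/3 = -32 + F/3)
1/(G(483) + (-274*p(X(2, 4)) - 277)) = 1/((-32 + (⅓)*483) + (-137*(-4 + 2*4)/(2*4) - 277)) = 1/((-32 + 161) + (-137*(-4 + 8)/8 - 277)) = 1/(129 + (-137*4/8 - 277)) = 1/(129 + (-274*¼ - 277)) = 1/(129 + (-137/2 - 277)) = 1/(129 - 691/2) = 1/(-433/2) = -2/433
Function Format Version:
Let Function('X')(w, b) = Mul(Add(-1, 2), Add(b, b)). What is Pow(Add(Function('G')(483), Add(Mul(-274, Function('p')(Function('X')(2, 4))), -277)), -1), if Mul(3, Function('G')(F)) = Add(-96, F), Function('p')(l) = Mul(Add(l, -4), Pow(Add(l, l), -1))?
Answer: Rational(-2, 433) ≈ -0.0046189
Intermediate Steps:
Function('X')(w, b) = Mul(2, b) (Function('X')(w, b) = Mul(1, Mul(2, b)) = Mul(2, b))
Function('p')(l) = Mul(Rational(1, 2), Pow(l, -1), Add(-4, l)) (Function('p')(l) = Mul(Add(-4, l), Pow(Mul(2, l), -1)) = Mul(Add(-4, l), Mul(Rational(1, 2), Pow(l, -1))) = Mul(Rational(1, 2), Pow(l, -1), Add(-4, l)))
Function('G')(F) = Add(-32, Mul(Rational(1, 3), F)) (Function('G')(F) = Mul(Rational(1, 3), Add(-96, F)) = Add(-32, Mul(Rational(1, 3), F)))
Pow(Add(Function('G')(483), Add(Mul(-274, Function('p')(Function('X')(2, 4))), -277)), -1) = Pow(Add(Add(-32, Mul(Rational(1, 3), 483)), Add(Mul(-274, Mul(Rational(1, 2), Pow(Mul(2, 4), -1), Add(-4, Mul(2, 4)))), -277)), -1) = Pow(Add(Add(-32, 161), Add(Mul(-274, Mul(Rational(1, 2), Pow(8, -1), Add(-4, 8))), -277)), -1) = Pow(Add(129, Add(Mul(-274, Mul(Rational(1, 2), Rational(1, 8), 4)), -277)), -1) = Pow(Add(129, Add(Mul(-274, Rational(1, 4)), -277)), -1) = Pow(Add(129, Add(Rational(-137, 2), -277)), -1) = Pow(Add(129, Rational(-691, 2)), -1) = Pow(Rational(-433, 2), -1) = Rational(-2, 433)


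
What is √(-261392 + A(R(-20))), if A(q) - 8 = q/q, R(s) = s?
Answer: I*√261383 ≈ 511.26*I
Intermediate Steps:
A(q) = 9 (A(q) = 8 + q/q = 8 + 1 = 9)
√(-261392 + A(R(-20))) = √(-261392 + 9) = √(-261383) = I*√261383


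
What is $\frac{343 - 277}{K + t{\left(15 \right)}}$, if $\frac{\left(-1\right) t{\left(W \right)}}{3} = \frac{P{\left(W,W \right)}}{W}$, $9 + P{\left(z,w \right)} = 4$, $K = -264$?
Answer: $- \frac{66}{263} \approx -0.25095$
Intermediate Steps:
$P{\left(z,w \right)} = -5$ ($P{\left(z,w \right)} = -9 + 4 = -5$)
$t{\left(W \right)} = \frac{15}{W}$ ($t{\left(W \right)} = - 3 \left(- \frac{5}{W}\right) = \frac{15}{W}$)
$\frac{343 - 277}{K + t{\left(15 \right)}} = \frac{343 - 277}{-264 + \frac{15}{15}} = \frac{66}{-264 + 15 \cdot \frac{1}{15}} = \frac{66}{-264 + 1} = \frac{66}{-263} = 66 \left(- \frac{1}{263}\right) = - \frac{66}{263}$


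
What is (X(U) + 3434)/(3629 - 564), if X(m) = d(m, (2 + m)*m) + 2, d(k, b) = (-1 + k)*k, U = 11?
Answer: 3546/3065 ≈ 1.1569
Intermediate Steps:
d(k, b) = k*(-1 + k)
X(m) = 2 + m*(-1 + m) (X(m) = m*(-1 + m) + 2 = 2 + m*(-1 + m))
(X(U) + 3434)/(3629 - 564) = ((2 + 11*(-1 + 11)) + 3434)/(3629 - 564) = ((2 + 11*10) + 3434)/3065 = ((2 + 110) + 3434)*(1/3065) = (112 + 3434)*(1/3065) = 3546*(1/3065) = 3546/3065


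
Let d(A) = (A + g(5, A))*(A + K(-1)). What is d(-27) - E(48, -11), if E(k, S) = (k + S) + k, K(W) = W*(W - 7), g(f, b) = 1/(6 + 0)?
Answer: 2549/6 ≈ 424.83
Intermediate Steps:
g(f, b) = 1/6
K(W) = W*(-7 + W)
E(k, S) = S + 2*k (E(k, S) = (S + k) + k = S + 2*k)
d(A) = (8 + A)*(1/6 + A) (d(A) = (A + 1/6)*(A - (-7 - 1)) = (1/6 + A)*(A - 1*(-8)) = (1/6 + A)*(A + 8) = (1/6 + A)*(8 + A) = (8 + A)*(1/6 + A))
d(-27) - E(48, -11) = (4/3 + (-27)**2 + (49/6)*(-27)) - (-11 + 2*48) = (4/3 + 729 - 441/2) - (-11 + 96) = 3059/6 - 1*85 = 3059/6 - 85 = 2549/6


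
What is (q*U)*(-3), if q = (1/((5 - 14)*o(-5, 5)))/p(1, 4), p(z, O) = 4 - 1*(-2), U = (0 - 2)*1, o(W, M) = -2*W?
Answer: -1/90 ≈ -0.011111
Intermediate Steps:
U = -2 (U = -2*1 = -2)
p(z, O) = 6 (p(z, O) = 4 + 2 = 6)
q = -1/540 (q = (1/((5 - 14)*((-2*(-5)))))/6 = (1/(-9*10))*(⅙) = -⅑*⅒*(⅙) = -1/90*⅙ = -1/540 ≈ -0.0018519)
(q*U)*(-3) = -1/540*(-2)*(-3) = (1/270)*(-3) = -1/90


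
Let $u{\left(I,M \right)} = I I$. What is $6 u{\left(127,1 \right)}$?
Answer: $96774$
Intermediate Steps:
$u{\left(I,M \right)} = I^{2}$
$6 u{\left(127,1 \right)} = 6 \cdot 127^{2} = 6 \cdot 16129 = 96774$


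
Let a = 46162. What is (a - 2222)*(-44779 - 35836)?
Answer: -3542223100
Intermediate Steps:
(a - 2222)*(-44779 - 35836) = (46162 - 2222)*(-44779 - 35836) = 43940*(-80615) = -3542223100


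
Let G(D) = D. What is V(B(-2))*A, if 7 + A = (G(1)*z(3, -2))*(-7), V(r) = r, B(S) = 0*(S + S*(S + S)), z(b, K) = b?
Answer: 0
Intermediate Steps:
B(S) = 0 (B(S) = 0*(S + S*(2*S)) = 0*(S + 2*S²) = 0)
A = -28 (A = -7 + (1*3)*(-7) = -7 + 3*(-7) = -7 - 21 = -28)
V(B(-2))*A = 0*(-28) = 0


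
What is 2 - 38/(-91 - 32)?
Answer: 284/123 ≈ 2.3089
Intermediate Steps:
2 - 38/(-91 - 32) = 2 - 38/(-123) = 2 - 1/123*(-38) = 2 + 38/123 = 284/123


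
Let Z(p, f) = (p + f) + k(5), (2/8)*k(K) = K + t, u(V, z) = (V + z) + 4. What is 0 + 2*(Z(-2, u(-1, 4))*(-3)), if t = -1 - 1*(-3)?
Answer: -198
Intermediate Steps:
t = 2 (t = -1 + 3 = 2)
u(V, z) = 4 + V + z
k(K) = 8 + 4*K (k(K) = 4*(K + 2) = 4*(2 + K) = 8 + 4*K)
Z(p, f) = 28 + f + p (Z(p, f) = (p + f) + (8 + 4*5) = (f + p) + (8 + 20) = (f + p) + 28 = 28 + f + p)
0 + 2*(Z(-2, u(-1, 4))*(-3)) = 0 + 2*((28 + (4 - 1 + 4) - 2)*(-3)) = 0 + 2*((28 + 7 - 2)*(-3)) = 0 + 2*(33*(-3)) = 0 + 2*(-99) = 0 - 198 = -198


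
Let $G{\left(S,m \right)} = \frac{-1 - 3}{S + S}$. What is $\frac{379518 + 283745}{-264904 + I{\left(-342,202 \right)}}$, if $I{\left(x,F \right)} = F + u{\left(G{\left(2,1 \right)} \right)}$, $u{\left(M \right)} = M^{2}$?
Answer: $- \frac{663263}{264701} \approx -2.5057$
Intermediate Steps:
$G{\left(S,m \right)} = - \frac{2}{S}$ ($G{\left(S,m \right)} = - \frac{4}{2 S} = - 4 \frac{1}{2 S} = - \frac{2}{S}$)
$I{\left(x,F \right)} = 1 + F$ ($I{\left(x,F \right)} = F + \left(- \frac{2}{2}\right)^{2} = F + \left(\left(-2\right) \frac{1}{2}\right)^{2} = F + \left(-1\right)^{2} = F + 1 = 1 + F$)
$\frac{379518 + 283745}{-264904 + I{\left(-342,202 \right)}} = \frac{379518 + 283745}{-264904 + \left(1 + 202\right)} = \frac{663263}{-264904 + 203} = \frac{663263}{-264701} = 663263 \left(- \frac{1}{264701}\right) = - \frac{663263}{264701}$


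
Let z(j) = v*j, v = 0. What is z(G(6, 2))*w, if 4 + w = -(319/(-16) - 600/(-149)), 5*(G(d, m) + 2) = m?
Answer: 0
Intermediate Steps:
G(d, m) = -2 + m/5
z(j) = 0 (z(j) = 0*j = 0)
w = 28395/2384 (w = -4 - (319/(-16) - 600/(-149)) = -4 - (319*(-1/16) - 600*(-1/149)) = -4 - (-319/16 + 600/149) = -4 - 1*(-37931/2384) = -4 + 37931/2384 = 28395/2384 ≈ 11.911)
z(G(6, 2))*w = 0*(28395/2384) = 0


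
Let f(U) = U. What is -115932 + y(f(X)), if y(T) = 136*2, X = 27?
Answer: -115660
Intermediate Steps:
y(T) = 272
-115932 + y(f(X)) = -115932 + 272 = -115660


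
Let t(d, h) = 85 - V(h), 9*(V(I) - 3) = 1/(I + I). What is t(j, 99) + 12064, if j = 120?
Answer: 21644171/1782 ≈ 12146.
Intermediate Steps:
V(I) = 3 + 1/(18*I) (V(I) = 3 + 1/(9*(I + I)) = 3 + 1/(9*((2*I))) = 3 + (1/(2*I))/9 = 3 + 1/(18*I))
t(d, h) = 82 - 1/(18*h) (t(d, h) = 85 - (3 + 1/(18*h)) = 85 + (-3 - 1/(18*h)) = 82 - 1/(18*h))
t(j, 99) + 12064 = (82 - 1/18/99) + 12064 = (82 - 1/18*1/99) + 12064 = (82 - 1/1782) + 12064 = 146123/1782 + 12064 = 21644171/1782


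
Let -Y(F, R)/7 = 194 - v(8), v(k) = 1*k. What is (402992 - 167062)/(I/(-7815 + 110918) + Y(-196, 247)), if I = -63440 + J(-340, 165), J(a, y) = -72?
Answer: -12162545395/67151809 ≈ -181.12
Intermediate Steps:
v(k) = k
Y(F, R) = -1302 (Y(F, R) = -7*(194 - 1*8) = -7*(194 - 8) = -7*186 = -1302)
I = -63512 (I = -63440 - 72 = -63512)
(402992 - 167062)/(I/(-7815 + 110918) + Y(-196, 247)) = (402992 - 167062)/(-63512/(-7815 + 110918) - 1302) = 235930/(-63512/103103 - 1302) = 235930/(-134303618/103103) = 235930*(-103103/134303618) = -12162545395/67151809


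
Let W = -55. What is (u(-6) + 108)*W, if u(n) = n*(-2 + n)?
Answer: -8580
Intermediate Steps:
(u(-6) + 108)*W = (-6*(-2 - 6) + 108)*(-55) = (-6*(-8) + 108)*(-55) = (48 + 108)*(-55) = 156*(-55) = -8580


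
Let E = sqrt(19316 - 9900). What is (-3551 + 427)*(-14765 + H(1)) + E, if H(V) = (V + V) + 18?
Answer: 46063380 + 2*sqrt(2354) ≈ 4.6063e+7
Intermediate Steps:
H(V) = 18 + 2*V (H(V) = 2*V + 18 = 18 + 2*V)
E = 2*sqrt(2354) (E = sqrt(9416) = 2*sqrt(2354) ≈ 97.036)
(-3551 + 427)*(-14765 + H(1)) + E = (-3551 + 427)*(-14765 + (18 + 2*1)) + 2*sqrt(2354) = -3124*(-14765 + (18 + 2)) + 2*sqrt(2354) = -3124*(-14765 + 20) + 2*sqrt(2354) = -3124*(-14745) + 2*sqrt(2354) = 46063380 + 2*sqrt(2354)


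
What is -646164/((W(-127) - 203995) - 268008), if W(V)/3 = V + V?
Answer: 646164/472765 ≈ 1.3668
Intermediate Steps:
W(V) = 6*V (W(V) = 3*(V + V) = 3*(2*V) = 6*V)
-646164/((W(-127) - 203995) - 268008) = -646164/((6*(-127) - 203995) - 268008) = -646164/((-762 - 203995) - 268008) = -646164/(-204757 - 268008) = -646164/(-472765) = -646164*(-1/472765) = 646164/472765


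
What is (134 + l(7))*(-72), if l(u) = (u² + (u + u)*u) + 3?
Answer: -20448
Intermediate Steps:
l(u) = 3 + 3*u² (l(u) = (u² + (2*u)*u) + 3 = (u² + 2*u²) + 3 = 3*u² + 3 = 3 + 3*u²)
(134 + l(7))*(-72) = (134 + (3 + 3*7²))*(-72) = (134 + (3 + 3*49))*(-72) = (134 + (3 + 147))*(-72) = (134 + 150)*(-72) = 284*(-72) = -20448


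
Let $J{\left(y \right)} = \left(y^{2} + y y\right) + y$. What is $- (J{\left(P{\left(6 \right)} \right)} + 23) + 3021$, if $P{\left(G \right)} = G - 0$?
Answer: $2920$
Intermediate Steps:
$P{\left(G \right)} = G$ ($P{\left(G \right)} = G + 0 = G$)
$J{\left(y \right)} = y + 2 y^{2}$ ($J{\left(y \right)} = \left(y^{2} + y^{2}\right) + y = 2 y^{2} + y = y + 2 y^{2}$)
$- (J{\left(P{\left(6 \right)} \right)} + 23) + 3021 = - (6 \left(1 + 2 \cdot 6\right) + 23) + 3021 = - (6 \left(1 + 12\right) + 23) + 3021 = - (6 \cdot 13 + 23) + 3021 = - (78 + 23) + 3021 = \left(-1\right) 101 + 3021 = -101 + 3021 = 2920$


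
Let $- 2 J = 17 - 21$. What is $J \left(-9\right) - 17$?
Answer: $-35$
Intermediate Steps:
$J = 2$ ($J = - \frac{17 - 21}{2} = \left(- \frac{1}{2}\right) \left(-4\right) = 2$)
$J \left(-9\right) - 17 = 2 \left(-9\right) - 17 = -18 - 17 = -35$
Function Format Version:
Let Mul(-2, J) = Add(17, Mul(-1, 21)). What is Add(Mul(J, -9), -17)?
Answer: -35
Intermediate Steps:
J = 2 (J = Mul(Rational(-1, 2), Add(17, Mul(-1, 21))) = Mul(Rational(-1, 2), Add(17, -21)) = Mul(Rational(-1, 2), -4) = 2)
Add(Mul(J, -9), -17) = Add(Mul(2, -9), -17) = Add(-18, -17) = -35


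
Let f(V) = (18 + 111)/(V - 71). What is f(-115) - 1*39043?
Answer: -2420709/62 ≈ -39044.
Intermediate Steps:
f(V) = 129/(-71 + V)
f(-115) - 1*39043 = 129/(-71 - 115) - 1*39043 = 129/(-186) - 39043 = 129*(-1/186) - 39043 = -43/62 - 39043 = -2420709/62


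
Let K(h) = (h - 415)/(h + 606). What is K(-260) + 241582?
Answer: 83586697/346 ≈ 2.4158e+5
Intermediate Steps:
K(h) = (-415 + h)/(606 + h)
K(-260) + 241582 = (-415 - 260)/(606 - 260) + 241582 = -675/346 + 241582 = 83586697/346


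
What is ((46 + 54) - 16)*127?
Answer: 10668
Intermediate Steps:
((46 + 54) - 16)*127 = (100 - 16)*127 = 84*127 = 10668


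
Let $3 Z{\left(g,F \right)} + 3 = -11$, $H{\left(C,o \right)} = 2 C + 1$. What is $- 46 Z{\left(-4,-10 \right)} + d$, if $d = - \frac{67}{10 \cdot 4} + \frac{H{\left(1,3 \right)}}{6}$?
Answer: $\frac{25619}{120} \approx 213.49$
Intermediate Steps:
$H{\left(C,o \right)} = 1 + 2 C$
$d = - \frac{47}{40}$ ($d = - \frac{67}{10 \cdot 4} + \frac{1 + 2 \cdot 1}{6} = - \frac{67}{40} + \left(1 + 2\right) \frac{1}{6} = \left(-67\right) \frac{1}{40} + 3 \cdot \frac{1}{6} = - \frac{67}{40} + \frac{1}{2} = - \frac{47}{40} \approx -1.175$)
$Z{\left(g,F \right)} = - \frac{14}{3}$ ($Z{\left(g,F \right)} = -1 + \frac{1}{3} \left(-11\right) = -1 - \frac{11}{3} = - \frac{14}{3}$)
$- 46 Z{\left(-4,-10 \right)} + d = \left(-46\right) \left(- \frac{14}{3}\right) - \frac{47}{40} = \frac{644}{3} - \frac{47}{40} = \frac{25619}{120}$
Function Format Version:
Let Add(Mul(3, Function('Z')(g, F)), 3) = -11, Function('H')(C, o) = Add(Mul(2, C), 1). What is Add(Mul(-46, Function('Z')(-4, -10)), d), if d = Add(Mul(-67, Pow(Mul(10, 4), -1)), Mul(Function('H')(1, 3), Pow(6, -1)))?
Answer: Rational(25619, 120) ≈ 213.49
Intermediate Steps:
Function('H')(C, o) = Add(1, Mul(2, C))
d = Rational(-47, 40) (d = Add(Mul(-67, Pow(Mul(10, 4), -1)), Mul(Add(1, Mul(2, 1)), Pow(6, -1))) = Add(Mul(-67, Pow(40, -1)), Mul(Add(1, 2), Rational(1, 6))) = Add(Mul(-67, Rational(1, 40)), Mul(3, Rational(1, 6))) = Add(Rational(-67, 40), Rational(1, 2)) = Rational(-47, 40) ≈ -1.1750)
Function('Z')(g, F) = Rational(-14, 3) (Function('Z')(g, F) = Add(-1, Mul(Rational(1, 3), -11)) = Add(-1, Rational(-11, 3)) = Rational(-14, 3))
Add(Mul(-46, Function('Z')(-4, -10)), d) = Add(Mul(-46, Rational(-14, 3)), Rational(-47, 40)) = Add(Rational(644, 3), Rational(-47, 40)) = Rational(25619, 120)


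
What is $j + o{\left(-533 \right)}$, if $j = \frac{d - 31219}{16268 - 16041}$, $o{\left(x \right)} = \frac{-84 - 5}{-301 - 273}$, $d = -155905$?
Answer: $- \frac{107388973}{130298} \approx -824.18$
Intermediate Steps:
$o{\left(x \right)} = \frac{89}{574}$ ($o{\left(x \right)} = - \frac{89}{-574} = \left(-89\right) \left(- \frac{1}{574}\right) = \frac{89}{574}$)
$j = - \frac{187124}{227}$ ($j = \frac{-155905 - 31219}{16268 - 16041} = - \frac{187124}{227} \approx -824.33$)
$j + o{\left(-533 \right)} = - \frac{187124}{227} + \frac{89}{574} = - \frac{107388973}{130298}$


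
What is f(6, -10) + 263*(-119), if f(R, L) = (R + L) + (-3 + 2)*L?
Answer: -31291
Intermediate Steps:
f(R, L) = R (f(R, L) = (L + R) - L = R)
f(6, -10) + 263*(-119) = 6 + 263*(-119) = 6 - 31297 = -31291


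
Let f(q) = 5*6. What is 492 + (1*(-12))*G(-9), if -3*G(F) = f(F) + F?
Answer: 576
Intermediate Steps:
f(q) = 30
G(F) = -10 - F/3 (G(F) = -(30 + F)/3 = -10 - F/3)
492 + (1*(-12))*G(-9) = 492 + (1*(-12))*(-10 - ⅓*(-9)) = 492 - 12*(-10 + 3) = 492 - 12*(-7) = 492 + 84 = 576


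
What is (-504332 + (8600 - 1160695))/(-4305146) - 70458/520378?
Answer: 279318096269/1120151632594 ≈ 0.24936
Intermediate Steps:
(-504332 + (8600 - 1160695))/(-4305146) - 70458/520378 = (-504332 - 1152095)*(-1/4305146) - 70458*1/520378 = -1656427*(-1/4305146) - 35229/260189 = 1656427/4305146 - 35229/260189 = 279318096269/1120151632594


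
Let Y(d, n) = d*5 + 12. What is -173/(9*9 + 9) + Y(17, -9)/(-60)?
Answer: -637/180 ≈ -3.5389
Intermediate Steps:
Y(d, n) = 12 + 5*d (Y(d, n) = 5*d + 12 = 12 + 5*d)
-173/(9*9 + 9) + Y(17, -9)/(-60) = -173/(9*9 + 9) + (12 + 5*17)/(-60) = -173/(81 + 9) + (12 + 85)*(-1/60) = -173/90 + 97*(-1/60) = -173*1/90 - 97/60 = -173/90 - 97/60 = -637/180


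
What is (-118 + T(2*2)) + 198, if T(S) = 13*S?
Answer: 132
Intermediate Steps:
(-118 + T(2*2)) + 198 = (-118 + 13*(2*2)) + 198 = (-118 + 13*4) + 198 = (-118 + 52) + 198 = -66 + 198 = 132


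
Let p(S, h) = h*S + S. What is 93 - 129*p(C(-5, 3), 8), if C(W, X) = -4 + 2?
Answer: 2415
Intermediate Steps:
C(W, X) = -2
p(S, h) = S + S*h (p(S, h) = S*h + S = S + S*h)
93 - 129*p(C(-5, 3), 8) = 93 - (-258)*(1 + 8) = 93 - (-258)*9 = 93 - 129*(-18) = 93 + 2322 = 2415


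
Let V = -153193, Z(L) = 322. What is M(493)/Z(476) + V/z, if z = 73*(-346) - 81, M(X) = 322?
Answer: 178532/25339 ≈ 7.0457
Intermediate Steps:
z = -25339 (z = -25258 - 81 = -25339)
M(493)/Z(476) + V/z = 322/322 - 153193/(-25339) = 322*(1/322) - 153193*(-1/25339) = 1 + 153193/25339 = 178532/25339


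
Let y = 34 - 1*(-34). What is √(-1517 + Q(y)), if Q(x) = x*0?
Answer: I*√1517 ≈ 38.949*I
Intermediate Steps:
y = 68 (y = 34 + 34 = 68)
Q(x) = 0
√(-1517 + Q(y)) = √(-1517 + 0) = √(-1517) = I*√1517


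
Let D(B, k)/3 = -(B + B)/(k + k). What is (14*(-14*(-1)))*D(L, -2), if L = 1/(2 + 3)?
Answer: 294/5 ≈ 58.800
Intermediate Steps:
L = ⅕ (L = 1/5 = ⅕ ≈ 0.20000)
D(B, k) = -3*B/k (D(B, k) = 3*(-(B + B)/(k + k)) = 3*(-2*B/(2*k)) = 3*(-2*B*1/(2*k)) = 3*(-B/k) = -3*B/k)
(14*(-14*(-1)))*D(L, -2) = (14*(-14*(-1)))*(-3*⅕/(-2)) = (14*14)*(-3*⅕*(-½)) = 196*(3/10) = 294/5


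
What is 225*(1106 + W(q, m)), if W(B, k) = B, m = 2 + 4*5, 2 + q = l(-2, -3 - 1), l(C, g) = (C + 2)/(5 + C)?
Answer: 248400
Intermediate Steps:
l(C, g) = (2 + C)/(5 + C)
q = -2 (q = -2 + (2 - 2)/(5 - 2) = -2 + 0/3 = -2 + (⅓)*0 = -2 + 0 = -2)
m = 22 (m = 2 + 20 = 22)
225*(1106 + W(q, m)) = 225*(1106 - 2) = 225*1104 = 248400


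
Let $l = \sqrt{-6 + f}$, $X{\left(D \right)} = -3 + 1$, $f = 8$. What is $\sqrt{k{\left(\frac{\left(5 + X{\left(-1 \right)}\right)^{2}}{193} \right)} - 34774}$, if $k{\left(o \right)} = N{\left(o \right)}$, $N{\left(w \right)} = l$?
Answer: $\sqrt{-34774 + \sqrt{2}} \approx 186.47 i$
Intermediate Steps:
$X{\left(D \right)} = -2$
$l = \sqrt{2}$ ($l = \sqrt{-6 + 8} = \sqrt{2} \approx 1.4142$)
$N{\left(w \right)} = \sqrt{2}$
$k{\left(o \right)} = \sqrt{2}$
$\sqrt{k{\left(\frac{\left(5 + X{\left(-1 \right)}\right)^{2}}{193} \right)} - 34774} = \sqrt{\sqrt{2} - 34774} = \sqrt{-34774 + \sqrt{2}}$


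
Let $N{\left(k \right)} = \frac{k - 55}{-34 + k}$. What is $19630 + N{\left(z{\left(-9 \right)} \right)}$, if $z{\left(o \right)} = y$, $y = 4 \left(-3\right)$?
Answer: $\frac{903047}{46} \approx 19631.0$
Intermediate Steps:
$y = -12$
$z{\left(o \right)} = -12$
$N{\left(k \right)} = \frac{-55 + k}{-34 + k}$
$19630 + N{\left(z{\left(-9 \right)} \right)} = 19630 + \frac{-55 - 12}{-34 - 12} = 19630 + \frac{1}{-46} \left(-67\right) = 19630 - - \frac{67}{46} = 19630 + \frac{67}{46} = \frac{903047}{46}$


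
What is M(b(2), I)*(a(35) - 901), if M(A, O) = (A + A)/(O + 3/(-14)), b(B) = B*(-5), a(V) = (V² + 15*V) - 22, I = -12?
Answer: 231560/171 ≈ 1354.2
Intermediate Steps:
a(V) = -22 + V² + 15*V
b(B) = -5*B
M(A, O) = 2*A/(-3/14 + O) (M(A, O) = (2*A)/(O + 3*(-1/14)) = (2*A)/(O - 3/14) = (2*A)/(-3/14 + O) = 2*A/(-3/14 + O))
M(b(2), I)*(a(35) - 901) = (28*(-5*2)/(-3 + 14*(-12)))*((-22 + 35² + 15*35) - 901) = (28*(-10)/(-3 - 168))*((-22 + 1225 + 525) - 901) = (28*(-10)/(-171))*(1728 - 901) = (28*(-10)*(-1/171))*827 = (280/171)*827 = 231560/171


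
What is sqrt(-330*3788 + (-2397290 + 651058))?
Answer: 4*I*sqrt(187267) ≈ 1731.0*I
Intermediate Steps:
sqrt(-330*3788 + (-2397290 + 651058)) = sqrt(-1250040 - 1746232) = sqrt(-2996272) = 4*I*sqrt(187267)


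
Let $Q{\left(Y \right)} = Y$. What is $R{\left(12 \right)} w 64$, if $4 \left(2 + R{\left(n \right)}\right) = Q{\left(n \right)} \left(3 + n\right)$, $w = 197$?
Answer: $542144$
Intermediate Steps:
$R{\left(n \right)} = -2 + \frac{n \left(3 + n\right)}{4}$
$R{\left(12 \right)} w 64 = \left(-2 + \frac{12^{2}}{4} + \frac{3}{4} \cdot 12\right) 197 \cdot 64 = \left(-2 + \frac{1}{4} \cdot 144 + 9\right) 197 \cdot 64 = \left(-2 + 36 + 9\right) 197 \cdot 64 = 43 \cdot 197 \cdot 64 = 8471 \cdot 64 = 542144$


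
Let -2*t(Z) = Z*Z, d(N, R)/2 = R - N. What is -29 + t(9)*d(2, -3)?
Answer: 376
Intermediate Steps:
d(N, R) = -2*N + 2*R (d(N, R) = 2*(R - N) = -2*N + 2*R)
t(Z) = -Z²/2 (t(Z) = -Z*Z/2 = -Z²/2)
-29 + t(9)*d(2, -3) = -29 + (-½*9²)*(-2*2 + 2*(-3)) = -29 + (-½*81)*(-4 - 6) = -29 - 81/2*(-10) = -29 + 405 = 376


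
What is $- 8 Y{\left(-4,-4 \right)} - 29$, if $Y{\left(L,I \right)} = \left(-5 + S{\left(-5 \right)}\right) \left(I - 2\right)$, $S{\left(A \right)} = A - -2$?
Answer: $-413$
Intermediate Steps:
$S{\left(A \right)} = 2 + A$ ($S{\left(A \right)} = A + 2 = 2 + A$)
$Y{\left(L,I \right)} = 16 - 8 I$ ($Y{\left(L,I \right)} = \left(-5 + \left(2 - 5\right)\right) \left(I - 2\right) = \left(-5 - 3\right) \left(-2 + I\right) = - 8 \left(-2 + I\right) = 16 - 8 I$)
$- 8 Y{\left(-4,-4 \right)} - 29 = - 8 \left(16 - -32\right) - 29 = - 8 \left(16 + 32\right) - 29 = \left(-8\right) 48 - 29 = -384 - 29 = -413$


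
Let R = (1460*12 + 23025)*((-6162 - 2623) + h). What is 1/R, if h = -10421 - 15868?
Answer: -1/1422075330 ≈ -7.0320e-10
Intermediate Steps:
h = -26289
R = -1422075330 (R = (1460*12 + 23025)*((-6162 - 2623) - 26289) = (17520 + 23025)*(-8785 - 26289) = 40545*(-35074) = -1422075330)
1/R = 1/(-1422075330) = -1/1422075330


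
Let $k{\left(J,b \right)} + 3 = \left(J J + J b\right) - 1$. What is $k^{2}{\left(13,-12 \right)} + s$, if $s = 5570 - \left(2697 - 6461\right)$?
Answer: $9415$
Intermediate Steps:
$k{\left(J,b \right)} = -4 + J^{2} + J b$ ($k{\left(J,b \right)} = -3 - \left(1 - J J - J b\right) = -3 - \left(1 - J^{2} - J b\right) = -3 + \left(-1 + J^{2} + J b\right) = -4 + J^{2} + J b$)
$s = 9334$ ($s = 5570 - -3764 = 5570 + 3764 = 9334$)
$k^{2}{\left(13,-12 \right)} + s = \left(-4 + 13^{2} + 13 \left(-12\right)\right)^{2} + 9334 = \left(-4 + 169 - 156\right)^{2} + 9334 = 9^{2} + 9334 = 81 + 9334 = 9415$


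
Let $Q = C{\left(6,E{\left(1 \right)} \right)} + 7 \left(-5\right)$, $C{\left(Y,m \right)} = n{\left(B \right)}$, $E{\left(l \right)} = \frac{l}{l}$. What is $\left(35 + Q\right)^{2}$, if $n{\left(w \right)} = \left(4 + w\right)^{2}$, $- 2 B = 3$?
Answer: $\frac{625}{16} \approx 39.063$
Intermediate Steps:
$B = - \frac{3}{2}$ ($B = \left(- \frac{1}{2}\right) 3 = - \frac{3}{2} \approx -1.5$)
$E{\left(l \right)} = 1$
$C{\left(Y,m \right)} = \frac{25}{4}$ ($C{\left(Y,m \right)} = \left(4 - \frac{3}{2}\right)^{2} = \left(\frac{5}{2}\right)^{2} = \frac{25}{4}$)
$Q = - \frac{115}{4}$ ($Q = \frac{25}{4} + 7 \left(-5\right) = \frac{25}{4} - 35 = - \frac{115}{4} \approx -28.75$)
$\left(35 + Q\right)^{2} = \left(35 - \frac{115}{4}\right)^{2} = \left(\frac{25}{4}\right)^{2} = \frac{625}{16}$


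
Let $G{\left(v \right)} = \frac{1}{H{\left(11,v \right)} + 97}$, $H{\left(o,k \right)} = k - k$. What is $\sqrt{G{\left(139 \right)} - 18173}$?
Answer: $\frac{2 i \sqrt{42747415}}{97} \approx 134.81 i$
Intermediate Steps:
$H{\left(o,k \right)} = 0$
$G{\left(v \right)} = \frac{1}{97}$ ($G{\left(v \right)} = \frac{1}{0 + 97} = \frac{1}{97}$)
$\sqrt{G{\left(139 \right)} - 18173} = \sqrt{\frac{1}{97} - 18173} = \sqrt{- \frac{1762780}{97}} = \frac{2 i \sqrt{42747415}}{97}$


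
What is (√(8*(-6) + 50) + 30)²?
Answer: (30 + √2)² ≈ 986.85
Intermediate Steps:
(√(8*(-6) + 50) + 30)² = (√(-48 + 50) + 30)² = (√2 + 30)² = (30 + √2)²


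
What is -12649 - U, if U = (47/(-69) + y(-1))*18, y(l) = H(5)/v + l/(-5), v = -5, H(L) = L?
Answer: -1451569/115 ≈ -12622.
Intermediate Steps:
y(l) = -1 - l/5 (y(l) = 5/(-5) + l/(-5) = 5*(-⅕) + l*(-⅕) = -1 - l/5)
U = -3066/115 (U = (47/(-69) + (-1 - ⅕*(-1)))*18 = (47*(-1/69) + (-1 + ⅕))*18 = (-47/69 - ⅘)*18 = -511/345*18 = -3066/115 ≈ -26.661)
-12649 - U = -12649 - 1*(-3066/115) = -12649 + 3066/115 = -1451569/115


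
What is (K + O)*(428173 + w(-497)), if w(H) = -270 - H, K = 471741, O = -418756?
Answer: 22698774000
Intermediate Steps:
(K + O)*(428173 + w(-497)) = (471741 - 418756)*(428173 + (-270 - 1*(-497))) = 52985*(428173 + (-270 + 497)) = 52985*(428173 + 227) = 52985*428400 = 22698774000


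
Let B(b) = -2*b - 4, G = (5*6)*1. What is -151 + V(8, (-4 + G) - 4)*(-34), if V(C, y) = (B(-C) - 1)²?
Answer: -4265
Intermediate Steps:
G = 30 (G = 30*1 = 30)
B(b) = -4 - 2*b
V(C, y) = (-5 + 2*C)² (V(C, y) = ((-4 - (-2)*C) - 1)² = ((-4 + 2*C) - 1)² = (-5 + 2*C)²)
-151 + V(8, (-4 + G) - 4)*(-34) = -151 + (5 - 2*8)²*(-34) = -151 + (5 - 16)²*(-34) = -151 + (-11)²*(-34) = -151 + 121*(-34) = -151 - 4114 = -4265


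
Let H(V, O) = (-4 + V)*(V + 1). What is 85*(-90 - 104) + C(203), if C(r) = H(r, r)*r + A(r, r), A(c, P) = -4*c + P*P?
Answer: 8264895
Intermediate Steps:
A(c, P) = P**2 - 4*c (A(c, P) = -4*c + P**2 = P**2 - 4*c)
H(V, O) = (1 + V)*(-4 + V) (H(V, O) = (-4 + V)*(1 + V) = (1 + V)*(-4 + V))
C(r) = r**2 - 4*r + r*(-4 + r**2 - 3*r) (C(r) = (-4 + r**2 - 3*r)*r + (r**2 - 4*r) = r*(-4 + r**2 - 3*r) + (r**2 - 4*r) = r**2 - 4*r + r*(-4 + r**2 - 3*r))
85*(-90 - 104) + C(203) = 85*(-90 - 104) + 203*(-8 + 203**2 - 2*203) = 85*(-194) + 203*(-8 + 41209 - 406) = -16490 + 203*40795 = -16490 + 8281385 = 8264895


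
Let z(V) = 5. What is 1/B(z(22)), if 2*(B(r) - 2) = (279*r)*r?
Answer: 2/6979 ≈ 0.00028657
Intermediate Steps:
B(r) = 2 + 279*r²/2 (B(r) = 2 + ((279*r)*r)/2 = 2 + (279*r²)/2 = 2 + 279*r²/2)
1/B(z(22)) = 1/(2 + (279/2)*5²) = 1/(2 + (279/2)*25) = 1/(2 + 6975/2) = 1/(6979/2) = 2/6979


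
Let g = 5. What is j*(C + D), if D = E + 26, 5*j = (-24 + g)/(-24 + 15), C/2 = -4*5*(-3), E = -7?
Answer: 2641/45 ≈ 58.689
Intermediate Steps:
C = 120 (C = 2*(-4*5*(-3)) = 2*(-20*(-3)) = 2*60 = 120)
j = 19/45 (j = ((-24 + 5)/(-24 + 15))/5 = (-19/(-9))/5 = (-19*(-⅑))/5 = (⅕)*(19/9) = 19/45 ≈ 0.42222)
D = 19 (D = -7 + 26 = 19)
j*(C + D) = 19*(120 + 19)/45 = (19/45)*139 = 2641/45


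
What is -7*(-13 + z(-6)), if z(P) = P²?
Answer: -161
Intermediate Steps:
-7*(-13 + z(-6)) = -7*(-13 + (-6)²) = -7*(-13 + 36) = -7*23 = -161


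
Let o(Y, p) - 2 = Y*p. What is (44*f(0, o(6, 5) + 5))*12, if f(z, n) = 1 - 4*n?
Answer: -77616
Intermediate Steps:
o(Y, p) = 2 + Y*p
(44*f(0, o(6, 5) + 5))*12 = (44*(1 - 4*((2 + 6*5) + 5)))*12 = (44*(1 - 4*((2 + 30) + 5)))*12 = (44*(1 - 4*(32 + 5)))*12 = (44*(1 - 4*37))*12 = (44*(1 - 148))*12 = (44*(-147))*12 = -6468*12 = -77616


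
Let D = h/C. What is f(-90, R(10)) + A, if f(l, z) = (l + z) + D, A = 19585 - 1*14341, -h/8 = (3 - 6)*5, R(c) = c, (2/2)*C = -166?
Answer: 428552/83 ≈ 5163.3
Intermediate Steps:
C = -166
h = 120 (h = -8*(3 - 6)*5 = -(-24)*5 = -8*(-15) = 120)
A = 5244 (A = 19585 - 14341 = 5244)
D = -60/83 (D = 120/(-166) = 120*(-1/166) = -60/83 ≈ -0.72289)
f(l, z) = -60/83 + l + z (f(l, z) = (l + z) - 60/83 = -60/83 + l + z)
f(-90, R(10)) + A = (-60/83 - 90 + 10) + 5244 = -6700/83 + 5244 = 428552/83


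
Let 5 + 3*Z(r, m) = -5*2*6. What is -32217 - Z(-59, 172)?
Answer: -96586/3 ≈ -32195.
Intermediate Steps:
Z(r, m) = -65/3 (Z(r, m) = -5/3 + (-5*2*6)/3 = -5/3 + (-10*6)/3 = -5/3 + (1/3)*(-60) = -5/3 - 20 = -65/3)
-32217 - Z(-59, 172) = -32217 - 1*(-65/3) = -32217 + 65/3 = -96586/3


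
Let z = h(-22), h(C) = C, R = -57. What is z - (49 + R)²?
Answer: -86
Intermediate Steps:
z = -22
z - (49 + R)² = -22 - (49 - 57)² = -22 - 1*(-8)² = -22 - 1*64 = -22 - 64 = -86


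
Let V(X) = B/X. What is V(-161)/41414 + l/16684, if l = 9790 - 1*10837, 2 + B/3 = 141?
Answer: -3493995483/55621569668 ≈ -0.062817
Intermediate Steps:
B = 417 (B = -6 + 3*141 = -6 + 423 = 417)
V(X) = 417/X
l = -1047 (l = 9790 - 10837 = -1047)
V(-161)/41414 + l/16684 = (417/(-161))/41414 - 1047/16684 = (417*(-1/161))*(1/41414) - 1047*1/16684 = -417/161*1/41414 - 1047/16684 = -417/6667654 - 1047/16684 = -3493995483/55621569668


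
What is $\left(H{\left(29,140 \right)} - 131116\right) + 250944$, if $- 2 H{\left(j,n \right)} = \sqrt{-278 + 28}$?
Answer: $119828 - \frac{5 i \sqrt{10}}{2} \approx 1.1983 \cdot 10^{5} - 7.9057 i$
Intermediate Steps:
$H{\left(j,n \right)} = - \frac{5 i \sqrt{10}}{2}$ ($H{\left(j,n \right)} = - \frac{\sqrt{-278 + 28}}{2} = - \frac{\sqrt{-250}}{2} = - \frac{5 i \sqrt{10}}{2}$)
$\left(H{\left(29,140 \right)} - 131116\right) + 250944 = \left(- \frac{5 i \sqrt{10}}{2} - 131116\right) + 250944 = \left(-131116 - \frac{5 i \sqrt{10}}{2}\right) + 250944 = 119828 - \frac{5 i \sqrt{10}}{2}$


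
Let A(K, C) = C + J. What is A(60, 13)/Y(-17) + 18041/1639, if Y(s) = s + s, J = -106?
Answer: 765821/55726 ≈ 13.743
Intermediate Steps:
Y(s) = 2*s
A(K, C) = -106 + C (A(K, C) = C - 106 = -106 + C)
A(60, 13)/Y(-17) + 18041/1639 = (-106 + 13)/((2*(-17))) + 18041/1639 = -93/(-34) + 18041*(1/1639) = -93*(-1/34) + 18041/1639 = 93/34 + 18041/1639 = 765821/55726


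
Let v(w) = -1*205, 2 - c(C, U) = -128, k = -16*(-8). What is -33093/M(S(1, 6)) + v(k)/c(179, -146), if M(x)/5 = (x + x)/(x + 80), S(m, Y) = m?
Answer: -17423567/65 ≈ -2.6806e+5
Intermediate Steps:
k = 128
c(C, U) = 130 (c(C, U) = 2 - 1*(-128) = 2 + 128 = 130)
M(x) = 10*x/(80 + x) (M(x) = 5*((x + x)/(x + 80)) = 5*((2*x)/(80 + x)) = 5*(2*x/(80 + x)) = 10*x/(80 + x))
v(w) = -205
-33093/M(S(1, 6)) + v(k)/c(179, -146) = -33093/(10*1/(80 + 1)) - 205/130 = -33093/(10*1/81) - 205*1/130 = -33093/(10*1*(1/81)) - 41/26 = -33093/10/81 - 41/26 = -33093*81/10 - 41/26 = -2680533/10 - 41/26 = -17423567/65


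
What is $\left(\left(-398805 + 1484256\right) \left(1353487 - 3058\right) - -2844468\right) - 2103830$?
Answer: $1465825249117$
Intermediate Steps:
$\left(\left(-398805 + 1484256\right) \left(1353487 - 3058\right) - -2844468\right) - 2103830 = \left(1085451 \cdot 1350429 + 2844468\right) - 2103830 = \left(1465824508479 + 2844468\right) - 2103830 = 1465827352947 - 2103830 = 1465825249117$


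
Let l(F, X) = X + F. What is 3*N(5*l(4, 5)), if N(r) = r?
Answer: 135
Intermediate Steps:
l(F, X) = F + X
3*N(5*l(4, 5)) = 3*(5*(4 + 5)) = 3*(5*9) = 3*45 = 135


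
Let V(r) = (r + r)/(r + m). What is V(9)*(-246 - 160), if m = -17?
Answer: 1827/2 ≈ 913.50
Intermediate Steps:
V(r) = 2*r/(-17 + r) (V(r) = (r + r)/(r - 17) = (2*r)/(-17 + r) = 2*r/(-17 + r))
V(9)*(-246 - 160) = (2*9/(-17 + 9))*(-246 - 160) = (2*9/(-8))*(-406) = (2*9*(-1/8))*(-406) = -9/4*(-406) = 1827/2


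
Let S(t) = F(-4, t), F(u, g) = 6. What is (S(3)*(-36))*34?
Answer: -7344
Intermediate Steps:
S(t) = 6
(S(3)*(-36))*34 = (6*(-36))*34 = -216*34 = -7344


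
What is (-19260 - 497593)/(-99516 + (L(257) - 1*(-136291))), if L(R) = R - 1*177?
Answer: -516853/36855 ≈ -14.024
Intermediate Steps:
L(R) = -177 + R (L(R) = R - 177 = -177 + R)
(-19260 - 497593)/(-99516 + (L(257) - 1*(-136291))) = (-19260 - 497593)/(-99516 + ((-177 + 257) - 1*(-136291))) = -516853/(-99516 + (80 + 136291)) = -516853/(-99516 + 136371) = -516853/36855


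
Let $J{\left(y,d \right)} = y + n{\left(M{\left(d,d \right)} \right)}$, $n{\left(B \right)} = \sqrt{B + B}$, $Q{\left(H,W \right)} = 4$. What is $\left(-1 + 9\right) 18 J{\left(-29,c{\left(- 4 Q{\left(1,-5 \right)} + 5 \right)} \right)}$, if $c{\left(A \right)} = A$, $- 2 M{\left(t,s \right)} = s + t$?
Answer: $-4176 + 144 \sqrt{22} \approx -3500.6$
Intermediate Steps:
$M{\left(t,s \right)} = - \frac{s}{2} - \frac{t}{2}$ ($M{\left(t,s \right)} = - \frac{s + t}{2} = - \frac{s}{2} - \frac{t}{2}$)
$n{\left(B \right)} = \sqrt{2} \sqrt{B}$ ($n{\left(B \right)} = \sqrt{2 B} = \sqrt{2} \sqrt{B}$)
$J{\left(y,d \right)} = y + \sqrt{2} \sqrt{- d}$ ($J{\left(y,d \right)} = y + \sqrt{2} \sqrt{- \frac{d}{2} - \frac{d}{2}} = y + \sqrt{2} \sqrt{- d}$)
$\left(-1 + 9\right) 18 J{\left(-29,c{\left(- 4 Q{\left(1,-5 \right)} + 5 \right)} \right)} = \left(-1 + 9\right) 18 \left(-29 + \sqrt{2} \sqrt{- (\left(-4\right) 4 + 5)}\right) = 8 \cdot 18 \left(-29 + \sqrt{2} \sqrt{- (-16 + 5)}\right) = 144 \left(-29 + \sqrt{2} \sqrt{\left(-1\right) \left(-11\right)}\right) = 144 \left(-29 + \sqrt{2} \sqrt{11}\right) = 144 \left(-29 + \sqrt{22}\right) = -4176 + 144 \sqrt{22}$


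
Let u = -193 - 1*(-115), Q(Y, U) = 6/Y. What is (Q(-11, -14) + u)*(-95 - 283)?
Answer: 326592/11 ≈ 29690.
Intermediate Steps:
u = -78 (u = -193 + 115 = -78)
(Q(-11, -14) + u)*(-95 - 283) = (6/(-11) - 78)*(-95 - 283) = (6*(-1/11) - 78)*(-378) = (-6/11 - 78)*(-378) = -864/11*(-378) = 326592/11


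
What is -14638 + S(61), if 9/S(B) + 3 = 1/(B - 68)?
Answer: -322099/22 ≈ -14641.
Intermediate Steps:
S(B) = 9/(-3 + 1/(-68 + B)) (S(B) = 9/(-3 + 1/(B - 68)) = 9/(-3 + 1/(-68 + B)))
-14638 + S(61) = -14638 + 9*(68 - 1*61)/(-205 + 3*61) = -14638 + 9*(68 - 61)/(-205 + 183) = -14638 + 9*7/(-22) = -14638 + 9*(-1/22)*7 = -14638 - 63/22 = -322099/22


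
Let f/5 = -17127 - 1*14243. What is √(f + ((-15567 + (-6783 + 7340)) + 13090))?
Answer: I*√158770 ≈ 398.46*I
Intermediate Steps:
f = -156850 (f = 5*(-17127 - 1*14243) = 5*(-17127 - 14243) = 5*(-31370) = -156850)
√(f + ((-15567 + (-6783 + 7340)) + 13090)) = √(-156850 + ((-15567 + (-6783 + 7340)) + 13090)) = √(-156850 + ((-15567 + 557) + 13090)) = √(-156850 + (-15010 + 13090)) = √(-156850 - 1920) = √(-158770) = I*√158770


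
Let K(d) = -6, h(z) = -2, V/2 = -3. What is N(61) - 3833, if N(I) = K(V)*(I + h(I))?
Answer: -4187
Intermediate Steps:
V = -6 (V = 2*(-3) = -6)
N(I) = 12 - 6*I (N(I) = -6*(I - 2) = -6*(-2 + I) = 12 - 6*I)
N(61) - 3833 = (12 - 6*61) - 3833 = (12 - 366) - 3833 = -354 - 3833 = -4187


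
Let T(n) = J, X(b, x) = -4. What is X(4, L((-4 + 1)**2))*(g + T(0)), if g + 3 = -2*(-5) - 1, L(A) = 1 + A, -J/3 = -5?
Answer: -84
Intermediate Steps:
J = 15 (J = -3*(-5) = 15)
g = 6 (g = -3 + (-2*(-5) - 1) = -3 + (10 - 1) = -3 + 9 = 6)
T(n) = 15
X(4, L((-4 + 1)**2))*(g + T(0)) = -4*(6 + 15) = -4*21 = -84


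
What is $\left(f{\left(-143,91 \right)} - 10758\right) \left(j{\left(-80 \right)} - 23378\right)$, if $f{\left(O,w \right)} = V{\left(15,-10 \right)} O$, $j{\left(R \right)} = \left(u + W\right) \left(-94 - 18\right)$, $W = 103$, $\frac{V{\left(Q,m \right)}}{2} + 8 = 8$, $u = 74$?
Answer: $464767116$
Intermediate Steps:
$V{\left(Q,m \right)} = 0$ ($V{\left(Q,m \right)} = -16 + 2 \cdot 8 = -16 + 16 = 0$)
$j{\left(R \right)} = -19824$ ($j{\left(R \right)} = \left(74 + 103\right) \left(-94 - 18\right) = 177 \left(-112\right) = -19824$)
$f{\left(O,w \right)} = 0$ ($f{\left(O,w \right)} = 0 O = 0$)
$\left(f{\left(-143,91 \right)} - 10758\right) \left(j{\left(-80 \right)} - 23378\right) = \left(0 - 10758\right) \left(-19824 - 23378\right) = \left(-10758\right) \left(-43202\right) = 464767116$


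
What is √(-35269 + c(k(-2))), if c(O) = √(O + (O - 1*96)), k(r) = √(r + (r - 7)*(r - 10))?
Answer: √(-35269 + √2*√(-48 + √106)) ≈ 0.023 + 187.8*I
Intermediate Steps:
k(r) = √(r + (-10 + r)*(-7 + r)) (k(r) = √(r + (-7 + r)*(-10 + r)) = √(r + (-10 + r)*(-7 + r)))
c(O) = √(-96 + 2*O) (c(O) = √(O + (O - 96)) = √(O + (-96 + O)) = √(-96 + 2*O))
√(-35269 + c(k(-2))) = √(-35269 + √(-96 + 2*√(70 + (-2)² - 16*(-2)))) = √(-35269 + √(-96 + 2*√(70 + 4 + 32))) = √(-35269 + √(-96 + 2*√106))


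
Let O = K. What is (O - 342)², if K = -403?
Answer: 555025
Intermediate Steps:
O = -403
(O - 342)² = (-403 - 342)² = (-745)² = 555025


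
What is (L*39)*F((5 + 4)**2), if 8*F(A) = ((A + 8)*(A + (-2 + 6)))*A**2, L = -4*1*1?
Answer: -1935724635/2 ≈ -9.6786e+8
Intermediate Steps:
L = -4 (L = -4*1 = -4)
F(A) = A**2*(4 + A)*(8 + A)/8 (F(A) = (((A + 8)*(A + (-2 + 6)))*A**2)/8 = (((8 + A)*(A + 4))*A**2)/8 = (((8 + A)*(4 + A))*A**2)/8 = (((4 + A)*(8 + A))*A**2)/8 = (A**2*(4 + A)*(8 + A))/8 = A**2*(4 + A)*(8 + A)/8)
(L*39)*F((5 + 4)**2) = (-4*39)*(((5 + 4)**2)**2*(32 + ((5 + 4)**2)**2 + 12*(5 + 4)**2)/8) = -39*(9**2)**2*(32 + (9**2)**2 + 12*9**2)/2 = -39*81**2*(32 + 81**2 + 12*81)/2 = -39*6561*(32 + 6561 + 972)/2 = -39*6561*7565/2 = -156*49633965/8 = -1935724635/2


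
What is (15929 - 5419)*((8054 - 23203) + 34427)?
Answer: 202611780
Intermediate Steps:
(15929 - 5419)*((8054 - 23203) + 34427) = 10510*(-15149 + 34427) = 10510*19278 = 202611780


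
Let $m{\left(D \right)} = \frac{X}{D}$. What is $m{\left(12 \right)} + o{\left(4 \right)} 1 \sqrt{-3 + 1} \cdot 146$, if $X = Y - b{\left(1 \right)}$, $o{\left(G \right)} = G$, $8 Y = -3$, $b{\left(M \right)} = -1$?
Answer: $\frac{5}{96} + 584 i \sqrt{2} \approx 0.052083 + 825.9 i$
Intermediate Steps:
$Y = - \frac{3}{8}$ ($Y = \frac{1}{8} \left(-3\right) = - \frac{3}{8} \approx -0.375$)
$X = \frac{5}{8}$ ($X = - \frac{3}{8} - -1 = - \frac{3}{8} + 1 = \frac{5}{8} \approx 0.625$)
$m{\left(D \right)} = \frac{5}{8 D}$
$m{\left(12 \right)} + o{\left(4 \right)} 1 \sqrt{-3 + 1} \cdot 146 = \frac{5}{8 \cdot 12} + 4 \cdot 1 \sqrt{-3 + 1} \cdot 146 = \frac{5}{8} \cdot \frac{1}{12} + 4 \sqrt{-2} \cdot 146 = \frac{5}{96} + 4 i \sqrt{2} \cdot 146 = \frac{5}{96} + 584 i \sqrt{2}$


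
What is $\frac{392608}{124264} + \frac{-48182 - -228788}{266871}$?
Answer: $\frac{5300771398}{1381769081} \approx 3.8362$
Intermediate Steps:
$\frac{392608}{124264} + \frac{-48182 - -228788}{266871} = 392608 \cdot \frac{1}{124264} + \left(-48182 + 228788\right) \frac{1}{266871} = \frac{49076}{15533} + 180606 \cdot \frac{1}{266871} = \frac{49076}{15533} + \frac{60202}{88957} = \frac{5300771398}{1381769081}$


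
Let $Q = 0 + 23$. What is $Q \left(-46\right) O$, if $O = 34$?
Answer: $-35972$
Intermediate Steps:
$Q = 23$
$Q \left(-46\right) O = 23 \left(-46\right) 34 = \left(-1058\right) 34 = -35972$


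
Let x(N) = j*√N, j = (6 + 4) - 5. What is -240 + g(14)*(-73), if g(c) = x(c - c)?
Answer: -240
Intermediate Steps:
j = 5 (j = 10 - 5 = 5)
x(N) = 5*√N
g(c) = 0 (g(c) = 5*√(c - c) = 5*√0 = 5*0 = 0)
-240 + g(14)*(-73) = -240 + 0*(-73) = -240 + 0 = -240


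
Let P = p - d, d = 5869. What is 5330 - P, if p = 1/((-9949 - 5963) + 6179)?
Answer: 108999868/9733 ≈ 11199.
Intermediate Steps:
p = -1/9733 (p = 1/(-15912 + 6179) = 1/(-9733) = -1/9733 ≈ -0.00010274)
P = -57122978/9733 (P = -1/9733 - 1*5869 = -1/9733 - 5869 = -57122978/9733 ≈ -5869.0)
5330 - P = 5330 - 1*(-57122978/9733) = 5330 + 57122978/9733 = 108999868/9733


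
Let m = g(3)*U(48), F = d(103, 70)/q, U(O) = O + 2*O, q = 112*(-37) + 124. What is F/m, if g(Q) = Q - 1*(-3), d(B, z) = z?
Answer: -7/347328 ≈ -2.0154e-5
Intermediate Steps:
q = -4020 (q = -4144 + 124 = -4020)
g(Q) = 3 + Q (g(Q) = Q + 3 = 3 + Q)
U(O) = 3*O
F = -7/402 (F = 70/(-4020) = 70*(-1/4020) = -7/402 ≈ -0.017413)
m = 864 (m = (3 + 3)*(3*48) = 6*144 = 864)
F/m = -7/402/864 = -7/402*1/864 = -7/347328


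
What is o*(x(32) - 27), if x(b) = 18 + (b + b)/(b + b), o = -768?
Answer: 6144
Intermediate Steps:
x(b) = 19 (x(b) = 18 + (2*b)/((2*b)) = 18 + (2*b)*(1/(2*b)) = 18 + 1 = 19)
o*(x(32) - 27) = -768*(19 - 27) = -768*(-8) = 6144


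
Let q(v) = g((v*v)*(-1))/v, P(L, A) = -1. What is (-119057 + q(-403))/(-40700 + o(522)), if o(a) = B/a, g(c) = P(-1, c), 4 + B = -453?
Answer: 25045544340/8562080371 ≈ 2.9252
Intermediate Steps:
B = -457 (B = -4 - 453 = -457)
g(c) = -1
o(a) = -457/a
q(v) = -1/v
(-119057 + q(-403))/(-40700 + o(522)) = (-119057 - 1/(-403))/(-40700 - 457/522) = (-119057 - 1*(-1/403))/(-40700 - 457*1/522) = (-119057 + 1/403)/(-40700 - 457/522) = -47979970/(403*(-21245857/522)) = -47979970/403*(-522/21245857) = 25045544340/8562080371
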